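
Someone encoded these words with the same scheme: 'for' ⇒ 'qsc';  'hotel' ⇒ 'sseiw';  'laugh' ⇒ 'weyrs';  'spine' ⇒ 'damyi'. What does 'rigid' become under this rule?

The shift depends on letter class: consonant f→q is +11, but vowel o→s is +4. The rule splits by letter class: vowels +4, consonants +11.
On rigid: r(cons)+11=c, i(vowel)+4=m, g(cons)+11=r, i(vowel)+4=m, d(cons)+11=o.

cmrmo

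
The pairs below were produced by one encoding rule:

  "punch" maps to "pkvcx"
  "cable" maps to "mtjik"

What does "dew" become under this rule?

The output letters match the input read backwards, each shifted +8: punch reversed is hcnup. The word is reversed, then every letter is shifted forward by 8.
On dew: reverse → wed; then shift: w+8=e, e+8=m, d+8=l.

eml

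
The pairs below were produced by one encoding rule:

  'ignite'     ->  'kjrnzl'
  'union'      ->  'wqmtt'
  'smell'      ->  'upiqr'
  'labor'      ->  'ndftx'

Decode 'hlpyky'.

filter

In ignite: i→k is +2, g→j is +3, n→r is +4, i→n is +5 — the shift increases by 1 each position. The shift increases by 1 at each position, starting from +2: 2, 3, 4, ….
Undoing it on hlpyky: h−2=f, l−3=i, p−4=l, y−5=t, k−6=e, y−7=r.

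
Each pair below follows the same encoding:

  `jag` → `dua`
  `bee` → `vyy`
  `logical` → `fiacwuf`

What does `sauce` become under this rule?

Compare letters: j→d is +20, a→u is +20, g→a is +20 — a constant shift. Every letter moves 20 places later in the alphabet, wrapping around z→a.
For sauce: s+20=m, a+20=u, u+20=o, c+20=w, e+20=y.

muowy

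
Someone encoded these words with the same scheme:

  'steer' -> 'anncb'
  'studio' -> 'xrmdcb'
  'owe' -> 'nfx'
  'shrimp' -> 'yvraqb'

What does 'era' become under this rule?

jan

The output letters match the input read backwards, each shifted +9: steer reversed is reets. Two steps: reverse the string, then apply a Caesar shift of +9.
For era: reverse → are; then shift: a+9=j, r+9=a, e+9=n.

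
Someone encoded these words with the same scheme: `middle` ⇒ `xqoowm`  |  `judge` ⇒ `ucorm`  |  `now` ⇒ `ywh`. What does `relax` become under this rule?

cmwii

The shift depends on letter class: consonant m→x is +11, but vowel i→q is +8. Two shifts are in play — +8 for a/e/i/o/u, +11 for every other letter.
On relax: r(cons)+11=c, e(vowel)+8=m, l(cons)+11=w, a(vowel)+8=i, x(cons)+11=i.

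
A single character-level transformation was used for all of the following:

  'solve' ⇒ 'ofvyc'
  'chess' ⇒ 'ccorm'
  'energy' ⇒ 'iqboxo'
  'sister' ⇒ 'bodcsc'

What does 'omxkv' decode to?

lance

The output letters match the input read backwards, each shifted +10: solve reversed is evlos. Read the word backwards and shift each letter +10.
Decoding omxkv: shift back: o−10=e, m−10=c, x−10=n, k−10=a, v−10=l → ecnal; then reverse → lance.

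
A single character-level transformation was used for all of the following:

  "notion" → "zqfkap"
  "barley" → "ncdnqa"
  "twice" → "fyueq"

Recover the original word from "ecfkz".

Shifts by position in notion: pos 0: n→z (+12), pos 1: o→q (+2), pos 2: t→f (+12), pos 3: i→k (+2) — repeating every 2. It's a Vigenère-style cipher with numeric key [12,2]: position i shifts by key[i mod 2].
Reversing it on ecfkz: e−12=s, c−2=a, f−12=t, k−2=i, z−12=n.

satin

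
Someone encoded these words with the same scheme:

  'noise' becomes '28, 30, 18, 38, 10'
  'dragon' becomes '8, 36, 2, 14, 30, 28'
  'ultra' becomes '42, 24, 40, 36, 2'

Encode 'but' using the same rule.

Each letter becomes 2×(its alphabet position, a=1..z=26).
On but: b=2→4, u=21→42, t=20→40.

4, 42, 40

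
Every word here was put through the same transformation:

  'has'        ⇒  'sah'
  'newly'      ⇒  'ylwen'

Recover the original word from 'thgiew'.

The output letters match the input read backwards: has reversed is sah. The word is simply reversed.
Decoding thgiew: then reverse → weight.

weight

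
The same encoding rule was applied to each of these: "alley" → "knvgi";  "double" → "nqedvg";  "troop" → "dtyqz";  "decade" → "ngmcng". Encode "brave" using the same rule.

Shifts by position in alley: pos 0: a→k (+10), pos 1: l→n (+2), pos 2: l→v (+10), pos 3: e→g (+2) — repeating every 2. The shifts repeat in a cycle of length 2: positions 0,1,… shift by +10, +2, then the pattern repeats.
On brave: b+10=l, r+2=t, a+10=k, v+2=x, e+10=o.

ltkxo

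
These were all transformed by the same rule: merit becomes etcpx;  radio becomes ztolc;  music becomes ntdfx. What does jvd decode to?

The output letters match the input read backwards, each shifted +11: merit reversed is tirem. Read the word backwards and shift each letter +11.
Undoing it on jvd: shift back: j−11=y, v−11=k, d−11=s → yks; then reverse → sky.

sky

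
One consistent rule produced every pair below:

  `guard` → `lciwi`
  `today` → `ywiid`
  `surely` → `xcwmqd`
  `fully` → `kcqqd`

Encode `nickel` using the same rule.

sqhpmq

The rule splits by letter class: vowels +8, consonants +5.
Applying it to nickel: n(cons)+5=s, i(vowel)+8=q, c(cons)+5=h, k(cons)+5=p, e(vowel)+8=m, l(cons)+5=q.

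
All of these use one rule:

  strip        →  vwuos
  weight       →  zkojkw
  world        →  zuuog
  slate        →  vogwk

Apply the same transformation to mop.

pus

The rule splits by letter class: vowels +6, consonants +3.
For mop: m(cons)+3=p, o(vowel)+6=u, p(cons)+3=s.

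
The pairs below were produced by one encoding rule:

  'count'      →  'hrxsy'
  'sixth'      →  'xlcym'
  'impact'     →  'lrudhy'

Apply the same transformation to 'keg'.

The shift depends on letter class: consonant c→h is +5, but vowel o→r is +3. Two shifts are in play — +3 for a/e/i/o/u, +5 for every other letter.
On keg: k(cons)+5=p, e(vowel)+3=h, g(cons)+5=l.

phl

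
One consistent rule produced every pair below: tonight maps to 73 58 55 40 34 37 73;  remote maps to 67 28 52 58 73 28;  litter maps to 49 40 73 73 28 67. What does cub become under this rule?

t(#20)→73 and o(#15)→58: differences scale by 3, so n = 3·pos + 13. With a=1..z=26, the number is 3·pos + 13.
For cub: c=3→22, u=21→76, b=2→19.

22 76 19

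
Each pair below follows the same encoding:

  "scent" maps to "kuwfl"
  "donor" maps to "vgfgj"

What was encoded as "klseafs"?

It's a constant shift of +18 (ROT18).
Reversing it on klseafs: k−18=s, l−18=t, s−18=a, e−18=m, a−18=i, f−18=n, s−18=a.

stamina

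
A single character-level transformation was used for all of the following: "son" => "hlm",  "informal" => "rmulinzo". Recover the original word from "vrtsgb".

eighty

Each pair mirrors across the alphabet (s↔h, o↔l, n↔m): positions sum to 25. This is the alphabet-reversal cipher (Atbash): a becomes z, b becomes y, etc.
Reversing it on vrtsgb: v↔e, r↔i, t↔g, s↔h, g↔t, b↔y.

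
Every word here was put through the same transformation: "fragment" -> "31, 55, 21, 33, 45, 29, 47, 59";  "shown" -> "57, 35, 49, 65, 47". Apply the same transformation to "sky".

Each letter becomes 2×(its alphabet position, a=1..z=26) + 19.
On sky: s=19→57, k=11→41, y=25→69.

57, 41, 69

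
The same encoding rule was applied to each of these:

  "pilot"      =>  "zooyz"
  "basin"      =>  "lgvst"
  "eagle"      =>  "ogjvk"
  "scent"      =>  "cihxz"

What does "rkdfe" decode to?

heavy

Shifts by position in pilot: pos 0: p→z (+10), pos 1: i→o (+6), pos 2: l→o (+3), pos 3: o→y (+10), pos 4: t→z (+6) — repeating every 3. A repeating key of period 3 is used — shifts +10, +6, +3 over and over.
Undoing it on rkdfe: r−10=h, k−6=e, d−3=a, f−10=v, e−6=y.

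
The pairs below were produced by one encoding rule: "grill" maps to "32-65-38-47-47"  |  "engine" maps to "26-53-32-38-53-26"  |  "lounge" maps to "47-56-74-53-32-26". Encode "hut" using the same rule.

35-74-71

With a=1..z=26, the number is 3·pos + 11.
On hut: h=8→35, u=21→74, t=20→71.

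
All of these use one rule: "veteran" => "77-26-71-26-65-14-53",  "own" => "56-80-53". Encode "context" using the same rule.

20-56-53-71-26-83-71

v(#22)→77 and e(#5)→26: differences scale by 3, so n = 3·pos + 11. With a=1..z=26, the number is 3·pos + 11.
For context: c=3→20, o=15→56, n=14→53, t=20→71, e=5→26, x=24→83, t=20→71.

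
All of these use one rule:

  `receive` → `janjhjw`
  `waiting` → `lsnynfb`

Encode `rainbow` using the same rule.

The output letters match the input read backwards, each shifted +5: receive reversed is eviecer. The word is reversed, then every letter is shifted forward by 5.
Applying it to rainbow: reverse → wobniar; then shift: w+5=b, o+5=t, b+5=g, n+5=s, i+5=n, a+5=f, r+5=w.

btgsnfw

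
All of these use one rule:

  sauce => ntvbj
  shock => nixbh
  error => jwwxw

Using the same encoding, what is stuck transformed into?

nevbh

s(18)→n(13) and a(0)→t(19) fit y≡17x+19 (mod 26); the inverse of 17 mod 26 is 23. Each letter's alphabet position (a=0..z=25) is mapped through 17·x+19 mod 26 — an affine cipher.
For stuck: s(18)→17·18+19≡13=n; t(19)→17·19+19≡4=e; u(20)→17·20+19≡21=v; c(2)→17·2+19≡1=b; k(10)→17·10+19≡7=h (all mod 26).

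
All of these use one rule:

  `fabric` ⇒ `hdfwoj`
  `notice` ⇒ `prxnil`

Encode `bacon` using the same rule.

In fabric: f→h is +2, a→d is +3, b→f is +4, r→w is +5 — the shift increases by 1 each position. Letter i (0-indexed) is shifted by i+2, so successive shifts are 2, 3, 4, ….
For bacon: b+2=d, a+3=d, c+4=g, o+5=t, n+6=t.

ddgtt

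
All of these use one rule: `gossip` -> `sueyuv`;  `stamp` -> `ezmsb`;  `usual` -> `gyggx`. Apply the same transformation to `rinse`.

dozyq

The shifts repeat in a cycle of length 2: positions 0,1,… shift by +12, +6, then the pattern repeats.
On rinse: r+12=d, i+6=o, n+12=z, s+6=y, e+12=q.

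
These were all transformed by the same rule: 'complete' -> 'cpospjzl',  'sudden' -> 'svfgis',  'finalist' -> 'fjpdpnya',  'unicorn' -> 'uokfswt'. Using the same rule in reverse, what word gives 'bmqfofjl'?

In complete: c→c is +0, o→p is +1, m→o is +2, p→s is +3 — the shift increases by 1 each position. Letter i (0-indexed) is shifted by i+0, so successive shifts are 0, 1, 2, ….
Reversing it on bmqfofjl: b−0=b, m−1=l, q−2=o, f−3=c, o−4=k, f−5=a, j−6=d, l−7=e.

blockade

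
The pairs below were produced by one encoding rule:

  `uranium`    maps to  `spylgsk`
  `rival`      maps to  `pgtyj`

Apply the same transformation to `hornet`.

fmplcr

Compare letters: u→s is +24, r→p is +24, a→y is +24 — a constant shift. Each letter is shifted forward by 24 in the alphabet (a Caesar shift of +24).
On hornet: h+24=f, o+24=m, r+24=p, n+24=l, e+24=c, t+24=r.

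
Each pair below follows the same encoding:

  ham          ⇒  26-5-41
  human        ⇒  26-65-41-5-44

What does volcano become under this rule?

h(#8)→26 and a(#1)→5: differences scale by 3, so n = 3·pos + 2. The formula is n = 3×(alphabet index, a=1) + 2.
On volcano: v=22→68, o=15→47, l=12→38, c=3→11, a=1→5, n=14→44, o=15→47.

68-47-38-11-5-44-47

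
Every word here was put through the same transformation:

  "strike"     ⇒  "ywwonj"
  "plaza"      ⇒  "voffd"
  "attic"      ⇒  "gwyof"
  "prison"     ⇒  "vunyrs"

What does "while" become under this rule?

A repeating key of period 3 is used — shifts +6, +3, +5 over and over.
Applying it to while: w+6=c, h+3=k, i+5=n, l+6=r, e+3=h.

cknrh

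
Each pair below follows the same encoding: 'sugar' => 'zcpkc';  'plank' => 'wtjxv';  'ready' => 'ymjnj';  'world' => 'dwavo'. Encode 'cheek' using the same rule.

jpnov

In sugar: s→z is +7, u→c is +8, g→p is +9, a→k is +10 — the shift increases by 1 each position. The shift increases by 1 at each position, starting from +7: 7, 8, 9, ….
Applying it to cheek: c+7=j, h+8=p, e+9=n, e+10=o, k+11=v.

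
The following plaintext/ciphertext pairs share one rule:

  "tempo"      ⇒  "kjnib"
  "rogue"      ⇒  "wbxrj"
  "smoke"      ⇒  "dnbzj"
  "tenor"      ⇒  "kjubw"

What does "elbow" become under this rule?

jgobf

t(19)→k(10) and e(4)→j(9) fit y≡7x+7 (mod 26); the inverse of 7 mod 26 is 15. This is an affine cipher: with a=0,…,z=25, each position x becomes (7x+7) mod 26.
On elbow: e(4)→7·4+7≡9=j; l(11)→7·11+7≡6=g; b(1)→7·1+7≡14=o; o(14)→7·14+7≡1=b; w(22)→7·22+7≡5=f (all mod 26).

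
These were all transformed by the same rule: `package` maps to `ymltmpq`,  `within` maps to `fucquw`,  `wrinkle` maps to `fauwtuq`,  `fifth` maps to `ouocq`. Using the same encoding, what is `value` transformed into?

The shift depends on letter class: consonant p→y is +9, but vowel a→m is +12. Two shifts are in play — +12 for a/e/i/o/u, +9 for every other letter.
On value: v(cons)+9=e, a(vowel)+12=m, l(cons)+9=u, u(vowel)+12=g, e(vowel)+12=q.

emugq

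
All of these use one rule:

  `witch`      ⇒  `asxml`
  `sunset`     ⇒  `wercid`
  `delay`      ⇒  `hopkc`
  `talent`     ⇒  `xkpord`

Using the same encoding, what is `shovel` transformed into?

wrsfiv

Shifts by position in witch: pos 0: w→a (+4), pos 1: i→s (+10), pos 2: t→x (+4), pos 3: c→m (+10) — repeating every 2. A repeating key of period 2 is used — shifts +4, +10 over and over.
Applying it to shovel: s+4=w, h+10=r, o+4=s, v+10=f, e+4=i, l+10=v.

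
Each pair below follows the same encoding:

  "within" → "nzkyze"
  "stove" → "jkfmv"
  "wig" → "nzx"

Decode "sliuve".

burden

Compare letters: w→n is +17, i→z is +17, t→k is +17 — a constant shift. Each letter is shifted forward by 17 in the alphabet (a Caesar shift of +17).
Reversing it on sliuve: s−17=b, l−17=u, i−17=r, u−17=d, v−17=e, e−17=n.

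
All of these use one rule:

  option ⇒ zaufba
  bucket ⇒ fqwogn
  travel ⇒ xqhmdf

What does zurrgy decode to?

muffin

The output letters match the input read backwards, each shifted +12: option reversed is noitpo. Read the word backwards and shift each letter +12.
Reversing it on zurrgy: shift back: z−12=n, u−12=i, r−12=f, r−12=f, g−12=u, y−12=m → niffum; then reverse → muffin.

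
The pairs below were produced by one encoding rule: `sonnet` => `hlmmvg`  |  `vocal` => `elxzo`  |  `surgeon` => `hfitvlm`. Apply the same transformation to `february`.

Each pair mirrors across the alphabet (s↔h, o↔l, n↔m): positions sum to 25. This is the alphabet-reversal cipher (Atbash): a becomes z, b becomes y, etc.
For february: f↔u, e↔v, b↔y, r↔i, u↔f, a↔z, r↔i, y↔b.

uvyifzib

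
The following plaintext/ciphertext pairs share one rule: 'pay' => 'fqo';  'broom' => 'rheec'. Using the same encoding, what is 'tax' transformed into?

Each letter is shifted forward by 16 in the alphabet (a Caesar shift of +16).
Applying it to tax: t+16=j, a+16=q, x+16=n.

jqn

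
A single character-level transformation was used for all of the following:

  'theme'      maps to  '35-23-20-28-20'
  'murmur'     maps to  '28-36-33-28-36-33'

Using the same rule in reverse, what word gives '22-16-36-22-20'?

Letters become their 1-based position plus 15 (so a→16, b→17, …).
Decoding 22-16-36-22-20: 22→(22−15)÷1=7=g, 16→(16−15)÷1=1=a, 36→(36−15)÷1=21=u, 22→(22−15)÷1=7=g, 20→(20−15)÷1=5=e.

gauge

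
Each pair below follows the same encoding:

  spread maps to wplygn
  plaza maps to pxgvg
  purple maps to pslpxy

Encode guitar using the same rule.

s(18)→w(22) and p(15)→p(15) fit y≡11x+6 (mod 26); the inverse of 11 mod 26 is 19. Treating letters as 0–25, the rule is x ↦ 11x + 6 (mod 26).
Applying it to guitar: g(6)→11·6+6≡20=u; u(20)→11·20+6≡18=s; i(8)→11·8+6≡16=q; t(19)→11·19+6≡7=h; a(0)→11·0+6≡6=g; r(17)→11·17+6≡11=l (all mod 26).

usqhgl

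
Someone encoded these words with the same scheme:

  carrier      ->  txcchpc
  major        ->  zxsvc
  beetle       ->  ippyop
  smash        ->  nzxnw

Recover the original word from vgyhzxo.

Treating letters as 0–25, the rule is x ↦ 11x + 23 (mod 26).
Decoding vgyhzxo: v(21)→19·(21−23)≡14=o; g(6)→19·(6−23)≡15=p; y(24)→19·(24−23)≡19=t; h(7)→19·(7−23)≡8=i; z(25)→19·(25−23)≡12=m; x(23)→19·(23−23)≡0=a; o(14)→19·(14−23)≡11=l (all mod 26).

optimal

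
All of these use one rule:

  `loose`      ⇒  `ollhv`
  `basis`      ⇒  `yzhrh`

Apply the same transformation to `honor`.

Each pair mirrors across the alphabet (l↔o, o↔l, o↔l): positions sum to 25. Letters are reflected about the middle of the alphabet (position → 25−position): Atbash.
On honor: h↔s, o↔l, n↔m, o↔l, r↔i.

slmli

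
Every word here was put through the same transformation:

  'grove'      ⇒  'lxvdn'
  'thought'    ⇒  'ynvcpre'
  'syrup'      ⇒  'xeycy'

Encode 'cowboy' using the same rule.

In grove: g→l is +5, r→x is +6, o→v is +7, v→d is +8 — the shift increases by 1 each position. Each letter shifts forward by (position + 5), i.e. 5, 6, 7, … — the shift grows by one for each successive letter.
For cowboy: c+5=h, o+6=u, w+7=d, b+8=j, o+9=x, y+10=i.

hudjxi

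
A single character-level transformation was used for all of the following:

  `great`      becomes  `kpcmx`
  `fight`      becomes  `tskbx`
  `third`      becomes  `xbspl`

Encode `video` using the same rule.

g(6)→k(10) and r(17)→p(15) fit y≡17x+12 (mod 26); the inverse of 17 mod 26 is 23. This is an affine cipher: with a=0,…,z=25, each position x becomes (17x+12) mod 26.
For video: v(21)→17·21+12≡5=f; i(8)→17·8+12≡18=s; d(3)→17·3+12≡11=l; e(4)→17·4+12≡2=c; o(14)→17·14+12≡16=q (all mod 26).

fslcq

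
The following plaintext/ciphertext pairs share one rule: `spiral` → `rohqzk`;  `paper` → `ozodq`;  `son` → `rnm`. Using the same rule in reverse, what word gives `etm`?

Compare letters: s→r is +25, p→o is +25, i→h is +25 — a constant shift. This is a Caesar cipher with shift 25.
Reversing it on etm: e−25=f, t−25=u, m−25=n.

fun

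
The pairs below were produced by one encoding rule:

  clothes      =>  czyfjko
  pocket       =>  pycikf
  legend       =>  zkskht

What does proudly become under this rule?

pxywtzm

Treating letters as 0–25, the rule is x ↦ 17x + 20 (mod 26).
On proudly: p(15)→17·15+20≡15=p; r(17)→17·17+20≡23=x; o(14)→17·14+20≡24=y; u(20)→17·20+20≡22=w; d(3)→17·3+20≡19=t; l(11)→17·11+20≡25=z; y(24)→17·24+20≡12=m (all mod 26).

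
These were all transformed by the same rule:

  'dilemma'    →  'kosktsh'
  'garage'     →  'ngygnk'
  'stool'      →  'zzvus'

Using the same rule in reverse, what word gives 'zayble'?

Shifts by position in dilemma: pos 0: d→k (+7), pos 1: i→o (+6), pos 2: l→s (+7), pos 3: e→k (+6) — repeating every 2. A repeating key of period 2 is used — shifts +7, +6 over and over.
Decoding zayble: z−7=s, a−6=u, y−7=r, b−6=v, l−7=e, e−6=y.

survey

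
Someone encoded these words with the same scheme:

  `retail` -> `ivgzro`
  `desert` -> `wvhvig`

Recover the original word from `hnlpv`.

Each pair mirrors across the alphabet (r↔i, e↔v, t↔g): positions sum to 25. Each letter is replaced by its mirror in the alphabet: a↔z, b↔y, c↔x, and so on (the Atbash cipher).
Reversing it on hnlpv: h↔s, n↔m, l↔o, p↔k, v↔e.

smoke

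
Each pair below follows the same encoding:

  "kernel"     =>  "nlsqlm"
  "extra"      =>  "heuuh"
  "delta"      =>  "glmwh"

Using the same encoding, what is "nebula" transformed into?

Shifts by position in kernel: pos 0: k→n (+3), pos 1: e→l (+7), pos 2: r→s (+1), pos 3: n→q (+3), pos 4: e→l (+7), pos 5: l→m (+1) — repeating every 3. The shifts repeat in a cycle of length 3: positions 0,1,… shift by +3, +7, +1, then the pattern repeats.
For nebula: n+3=q, e+7=l, b+1=c, u+3=x, l+7=s, a+1=b.

qlcxsb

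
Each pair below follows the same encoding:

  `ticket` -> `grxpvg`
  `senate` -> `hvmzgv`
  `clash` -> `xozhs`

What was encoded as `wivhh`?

Each pair mirrors across the alphabet (t↔g, i↔r, c↔x): positions sum to 25. Each letter is replaced by its mirror in the alphabet: a↔z, b↔y, c↔x, and so on (the Atbash cipher).
Undoing it on wivhh: w↔d, i↔r, v↔e, h↔s, h↔s.

dress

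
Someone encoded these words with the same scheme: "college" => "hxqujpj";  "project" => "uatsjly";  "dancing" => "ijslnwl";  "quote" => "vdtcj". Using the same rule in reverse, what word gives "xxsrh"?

sonic

Shifts by position in college: pos 0: c→h (+5), pos 1: o→x (+9), pos 2: l→q (+5), pos 3: l→u (+9) — repeating every 2. A repeating key of period 2 is used — shifts +5, +9 over and over.
Undoing it on xxsrh: x−5=s, x−9=o, s−5=n, r−9=i, h−5=c.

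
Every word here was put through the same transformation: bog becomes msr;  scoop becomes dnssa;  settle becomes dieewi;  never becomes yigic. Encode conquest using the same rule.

The shift depends on letter class: consonant b→m is +11, but vowel o→s is +4. The rule splits by letter class: vowels +4, consonants +11.
Applying it to conquest: c(cons)+11=n, o(vowel)+4=s, n(cons)+11=y, q(cons)+11=b, u(vowel)+4=y, e(vowel)+4=i, s(cons)+11=d, t(cons)+11=e.

nsybyide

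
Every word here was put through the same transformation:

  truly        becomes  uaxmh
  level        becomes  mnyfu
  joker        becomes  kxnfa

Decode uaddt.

A repeating key of period 3 is used — shifts +1, +9, +3 over and over.
Reversing it on uaddt: u−1=t, a−9=r, d−3=a, d−1=c, t−9=k.

track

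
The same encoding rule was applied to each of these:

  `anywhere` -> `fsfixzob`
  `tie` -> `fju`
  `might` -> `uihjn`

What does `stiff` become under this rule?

ggjut

Two steps: reverse the string, then apply a Caesar shift of +1.
For stiff: reverse → ffits; then shift: f+1=g, f+1=g, i+1=j, t+1=u, s+1=t.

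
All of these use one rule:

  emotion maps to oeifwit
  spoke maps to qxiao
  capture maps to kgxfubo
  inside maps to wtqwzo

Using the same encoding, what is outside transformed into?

iufqwzo

e(4)→o(14) and m(12)→e(4) fit y≡15x+6 (mod 26); the inverse of 15 mod 26 is 7. This is an affine cipher: with a=0,…,z=25, each position x becomes (15x+6) mod 26.
Applying it to outside: o(14)→15·14+6≡8=i; u(20)→15·20+6≡20=u; t(19)→15·19+6≡5=f; s(18)→15·18+6≡16=q; i(8)→15·8+6≡22=w; d(3)→15·3+6≡25=z; e(4)→15·4+6≡14=o (all mod 26).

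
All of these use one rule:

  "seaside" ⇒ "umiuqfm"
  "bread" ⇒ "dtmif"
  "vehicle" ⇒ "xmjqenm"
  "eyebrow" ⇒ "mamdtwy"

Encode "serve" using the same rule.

The shift depends on letter class: consonant s→u is +2, but vowel e→m is +8. The rule splits by letter class: vowels +8, consonants +2.
On serve: s(cons)+2=u, e(vowel)+8=m, r(cons)+2=t, v(cons)+2=x, e(vowel)+8=m.

umtxm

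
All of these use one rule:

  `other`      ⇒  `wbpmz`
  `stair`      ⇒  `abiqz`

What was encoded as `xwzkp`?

Compare letters: o→w is +8, t→b is +8, h→p is +8 — a constant shift. This is a Caesar cipher with shift 8.
Reversing it on xwzkp: x−8=p, w−8=o, z−8=r, k−8=c, p−8=h.

porch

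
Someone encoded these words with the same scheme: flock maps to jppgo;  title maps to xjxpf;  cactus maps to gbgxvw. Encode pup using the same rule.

The shift depends on letter class: consonant f→j is +4, but vowel o→p is +1. Vowels shift forward by 1 and consonants shift forward by 4.
Applying it to pup: p(cons)+4=t, u(vowel)+1=v, p(cons)+4=t.

tvt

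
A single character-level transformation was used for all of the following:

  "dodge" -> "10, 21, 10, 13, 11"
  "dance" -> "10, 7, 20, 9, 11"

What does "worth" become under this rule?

29, 21, 24, 26, 14

Each letter is replaced by its alphabet position (a=1..z=26) + 6.
Applying it to worth: w=23→29, o=15→21, r=18→24, t=20→26, h=8→14.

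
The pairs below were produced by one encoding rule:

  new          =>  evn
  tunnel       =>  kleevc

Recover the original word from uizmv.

Each letter is shifted forward by 17 in the alphabet (a Caesar shift of +17).
Decoding uizmv: u−17=d, i−17=r, z−17=i, m−17=v, v−17=e.

drive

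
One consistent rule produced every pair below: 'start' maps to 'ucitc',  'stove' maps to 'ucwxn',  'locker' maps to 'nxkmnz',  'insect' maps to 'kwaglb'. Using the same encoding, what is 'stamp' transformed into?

ucioy

Shifts by position in start: pos 0: s→u (+2), pos 1: t→c (+9), pos 2: a→i (+8), pos 3: r→t (+2), pos 4: t→c (+9) — repeating every 3. It's a Vigenère-style cipher with numeric key [2,9,8]: position i shifts by key[i mod 3].
Applying it to stamp: s+2=u, t+9=c, a+8=i, m+2=o, p+9=y.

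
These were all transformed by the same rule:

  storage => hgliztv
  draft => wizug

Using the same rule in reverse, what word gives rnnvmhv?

immense

Each letter is replaced by its mirror in the alphabet: a↔z, b↔y, c↔x, and so on (the Atbash cipher).
Decoding rnnvmhv: r↔i, n↔m, n↔m, v↔e, m↔n, h↔s, v↔e.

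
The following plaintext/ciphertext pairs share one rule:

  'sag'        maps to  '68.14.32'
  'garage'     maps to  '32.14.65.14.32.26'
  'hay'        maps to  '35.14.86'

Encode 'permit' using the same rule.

s(#19)→68 and a(#1)→14: differences scale by 3, so n = 3·pos + 11. With a=1..z=26, the number is 3·pos + 11.
Applying it to permit: p=16→59, e=5→26, r=18→65, m=13→50, i=9→38, t=20→71.

59.26.65.50.38.71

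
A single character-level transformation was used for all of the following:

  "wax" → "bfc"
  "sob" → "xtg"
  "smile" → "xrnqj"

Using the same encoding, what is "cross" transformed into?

hwtxx

Compare letters: w→b is +5, a→f is +5, x→c is +5 — a constant shift. This is a Caesar cipher with shift 5.
On cross: c+5=h, r+5=w, o+5=t, s+5=x, s+5=x.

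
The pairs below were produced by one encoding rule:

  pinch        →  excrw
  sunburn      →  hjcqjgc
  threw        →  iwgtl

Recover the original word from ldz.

This is a Caesar cipher with shift 15.
Decoding ldz: l−15=w, d−15=o, z−15=k.

wok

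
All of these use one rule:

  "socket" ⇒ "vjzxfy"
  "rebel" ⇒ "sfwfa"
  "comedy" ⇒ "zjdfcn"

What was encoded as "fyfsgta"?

s(18)→v(21) and o(14)→j(9) fit y≡3x+19 (mod 26); the inverse of 3 mod 26 is 9. Treating letters as 0–25, the rule is x ↦ 3x + 19 (mod 26).
Decoding fyfsgta: f(5)→9·(5−19)≡4=e; y(24)→9·(24−19)≡19=t; f(5)→9·(5−19)≡4=e; s(18)→9·(18−19)≡17=r; g(6)→9·(6−19)≡13=n; t(19)→9·(19−19)≡0=a; a(0)→9·(0−19)≡11=l (all mod 26).

eternal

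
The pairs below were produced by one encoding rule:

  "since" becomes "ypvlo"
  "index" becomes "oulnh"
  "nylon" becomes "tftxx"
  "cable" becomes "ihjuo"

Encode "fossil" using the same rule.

Each letter shifts forward by (position + 6), i.e. 6, 7, 8, … — the shift grows by one for each successive letter.
Applying it to fossil: f+6=l, o+7=v, s+8=a, s+9=b, i+10=s, l+11=w.

lvabsw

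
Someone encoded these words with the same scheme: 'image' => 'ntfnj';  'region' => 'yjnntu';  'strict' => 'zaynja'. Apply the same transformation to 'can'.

The shift depends on letter class: consonant m→t is +7, but vowel i→n is +5. Vowels shift forward by 5 and consonants shift forward by 7.
On can: c(cons)+7=j, a(vowel)+5=f, n(cons)+7=u.

jfu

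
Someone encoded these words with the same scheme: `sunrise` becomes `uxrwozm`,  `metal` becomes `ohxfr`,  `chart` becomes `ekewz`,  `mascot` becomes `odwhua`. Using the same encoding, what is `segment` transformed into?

Each letter shifts forward by (position + 2), i.e. 2, 3, 4, … — the shift grows by one for each successive letter.
Applying it to segment: s+2=u, e+3=h, g+4=k, m+5=r, e+6=k, n+7=u, t+8=b.

uhkrkub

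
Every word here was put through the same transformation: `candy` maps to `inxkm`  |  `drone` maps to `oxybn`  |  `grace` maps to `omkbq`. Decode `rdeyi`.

youth

The output letters match the input read backwards, each shifted +10: candy reversed is ydnac. Two steps: reverse the string, then apply a Caesar shift of +10.
Reversing it on rdeyi: shift back: r−10=h, d−10=t, e−10=u, y−10=o, i−10=y → htuoy; then reverse → youth.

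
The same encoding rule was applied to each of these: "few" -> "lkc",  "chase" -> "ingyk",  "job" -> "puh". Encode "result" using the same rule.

xkyarz

Compare letters: f→l is +6, e→k is +6, w→c is +6 — a constant shift. It's a constant shift of +6 (ROT6).
Applying it to result: r+6=x, e+6=k, s+6=y, u+6=a, l+6=r, t+6=z.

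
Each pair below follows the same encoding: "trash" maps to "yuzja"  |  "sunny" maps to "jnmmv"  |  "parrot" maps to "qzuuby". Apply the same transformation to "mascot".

Treating letters as 0–25, the rule is x ↦ 15x + 25 (mod 26).
For mascot: m(12)→15·12+25≡23=x; a(0)→15·0+25≡25=z; s(18)→15·18+25≡9=j; c(2)→15·2+25≡3=d; o(14)→15·14+25≡1=b; t(19)→15·19+25≡24=y (all mod 26).

xzjdby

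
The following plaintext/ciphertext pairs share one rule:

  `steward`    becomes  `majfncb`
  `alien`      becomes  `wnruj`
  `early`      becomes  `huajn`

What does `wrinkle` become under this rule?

nutwraf

The output letters match the input read backwards, each shifted +9: steward reversed is drawets. The word is reversed, then every letter is shifted forward by 9.
For wrinkle: reverse → elknirw; then shift: e+9=n, l+9=u, k+9=t, n+9=w, i+9=r, r+9=a, w+9=f.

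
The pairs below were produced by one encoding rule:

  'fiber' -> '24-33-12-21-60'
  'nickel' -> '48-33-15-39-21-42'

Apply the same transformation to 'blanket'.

f(#6)→24 and i(#9)→33: differences scale by 3, so n = 3·pos + 6. With a=1..z=26, the number is 3·pos + 6.
Applying it to blanket: b=2→12, l=12→42, a=1→9, n=14→48, k=11→39, e=5→21, t=20→66.

12-42-9-48-39-21-66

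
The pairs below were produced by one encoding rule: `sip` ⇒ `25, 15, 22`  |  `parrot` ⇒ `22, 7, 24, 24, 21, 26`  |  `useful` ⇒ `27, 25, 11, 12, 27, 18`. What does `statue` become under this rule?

s is letter #19 and maps to 25: an offset of 6. Each letter is replaced by its alphabet position (a=1..z=26) + 6.
Applying it to statue: s=19→25, t=20→26, a=1→7, t=20→26, u=21→27, e=5→11.

25, 26, 7, 26, 27, 11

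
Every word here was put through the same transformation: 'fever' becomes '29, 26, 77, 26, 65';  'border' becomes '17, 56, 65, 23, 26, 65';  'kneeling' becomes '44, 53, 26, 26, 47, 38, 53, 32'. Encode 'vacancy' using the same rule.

77, 14, 20, 14, 53, 20, 86

f(#6)→29 and e(#5)→26: differences scale by 3, so n = 3·pos + 11. With a=1..z=26, the number is 3·pos + 11.
For vacancy: v=22→77, a=1→14, c=3→20, a=1→14, n=14→53, c=3→20, y=25→86.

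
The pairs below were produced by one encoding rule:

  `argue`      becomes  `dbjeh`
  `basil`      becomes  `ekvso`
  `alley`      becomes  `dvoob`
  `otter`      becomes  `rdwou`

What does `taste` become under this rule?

wkvdh

Shifts by position in argue: pos 0: a→d (+3), pos 1: r→b (+10), pos 2: g→j (+3), pos 3: u→e (+10) — repeating every 2. It's a Vigenère-style cipher with numeric key [3,10]: position i shifts by key[i mod 2].
For taste: t+3=w, a+10=k, s+3=v, t+10=d, e+3=h.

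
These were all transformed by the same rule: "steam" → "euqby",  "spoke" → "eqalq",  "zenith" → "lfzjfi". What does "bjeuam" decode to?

pistol

Shifts by position in steam: pos 0: s→e (+12), pos 1: t→u (+1), pos 2: e→q (+12), pos 3: a→b (+1) — repeating every 2. It's a Vigenère-style cipher with numeric key [12,1]: position i shifts by key[i mod 2].
Reversing it on bjeuam: b−12=p, j−1=i, e−12=s, u−1=t, a−12=o, m−1=l.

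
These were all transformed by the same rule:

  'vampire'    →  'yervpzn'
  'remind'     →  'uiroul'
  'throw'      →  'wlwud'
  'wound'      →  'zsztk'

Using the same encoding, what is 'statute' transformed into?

vxfzbbn

In vampire: v→y is +3, a→e is +4, m→r is +5, p→v is +6 — the shift increases by 1 each position. Letter i (0-indexed) is shifted by i+3, so successive shifts are 3, 4, 5, ….
Applying it to statute: s+3=v, t+4=x, a+5=f, t+6=z, u+7=b, t+8=b, e+9=n.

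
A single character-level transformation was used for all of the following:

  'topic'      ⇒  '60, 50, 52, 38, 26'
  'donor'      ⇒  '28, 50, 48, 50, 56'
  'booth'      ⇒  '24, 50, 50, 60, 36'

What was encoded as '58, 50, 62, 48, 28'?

t(#20)→60 and o(#15)→50: differences scale by 2, so n = 2·pos + 20. With a=1..z=26, the number is 2·pos + 20.
Reversing it on 58, 50, 62, 48, 28: 58→(58−20)÷2=19=s, 50→(50−20)÷2=15=o, 62→(62−20)÷2=21=u, 48→(48−20)÷2=14=n, 28→(28−20)÷2=4=d.

sound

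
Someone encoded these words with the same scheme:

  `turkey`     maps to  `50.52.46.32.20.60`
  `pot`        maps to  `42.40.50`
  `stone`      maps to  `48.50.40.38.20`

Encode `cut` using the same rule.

t(#20)→50 and u(#21)→52: differences scale by 2, so n = 2·pos + 10. With a=1..z=26, the number is 2·pos + 10.
For cut: c=3→16, u=21→52, t=20→50.

16.52.50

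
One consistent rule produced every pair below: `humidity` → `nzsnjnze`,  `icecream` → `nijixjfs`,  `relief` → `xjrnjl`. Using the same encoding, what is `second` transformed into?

yjittj

The shift depends on letter class: consonant h→n is +6, but vowel u→z is +5. Vowels shift forward by 5 and consonants shift forward by 6.
For second: s(cons)+6=y, e(vowel)+5=j, c(cons)+6=i, o(vowel)+5=t, n(cons)+6=t, d(cons)+6=j.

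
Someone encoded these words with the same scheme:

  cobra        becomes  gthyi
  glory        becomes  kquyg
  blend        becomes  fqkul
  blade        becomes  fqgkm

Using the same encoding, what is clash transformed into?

In cobra: c→g is +4, o→t is +5, b→h is +6, r→y is +7 — the shift increases by 1 each position. Letter i (0-indexed) is shifted by i+4, so successive shifts are 4, 5, 6, ….
On clash: c+4=g, l+5=q, a+6=g, s+7=z, h+8=p.

gqgzp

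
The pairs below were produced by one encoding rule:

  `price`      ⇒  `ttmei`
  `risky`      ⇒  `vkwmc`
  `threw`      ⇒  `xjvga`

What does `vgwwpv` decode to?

result

A repeating key of period 2 is used — shifts +4, +2 over and over.
Reversing it on vgwwpv: v−4=r, g−2=e, w−4=s, w−2=u, p−4=l, v−2=t.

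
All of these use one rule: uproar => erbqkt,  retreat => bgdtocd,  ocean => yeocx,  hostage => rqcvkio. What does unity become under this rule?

Shifts by position in uproar: pos 0: u→e (+10), pos 1: p→r (+2), pos 2: r→b (+10), pos 3: o→q (+2) — repeating every 2. A repeating key of period 2 is used — shifts +10, +2 over and over.
On unity: u+10=e, n+2=p, i+10=s, t+2=v, y+10=i.

epsvi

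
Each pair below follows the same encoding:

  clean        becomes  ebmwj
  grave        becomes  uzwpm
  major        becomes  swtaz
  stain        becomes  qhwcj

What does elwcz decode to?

chair

c(2)→e(4) and l(11)→b(1) fit y≡17x+22 (mod 26); the inverse of 17 mod 26 is 23. This is an affine cipher: with a=0,…,z=25, each position x becomes (17x+22) mod 26.
Reversing it on elwcz: e(4)→23·(4−22)≡2=c; l(11)→23·(11−22)≡7=h; w(22)→23·(22−22)≡0=a; c(2)→23·(2−22)≡8=i; z(25)→23·(25−22)≡17=r (all mod 26).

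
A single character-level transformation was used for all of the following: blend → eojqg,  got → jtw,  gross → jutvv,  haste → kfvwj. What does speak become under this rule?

vsjfn

The shift depends on letter class: consonant b→e is +3, but vowel e→j is +5. The rule splits by letter class: vowels +5, consonants +3.
Applying it to speak: s(cons)+3=v, p(cons)+3=s, e(vowel)+5=j, a(vowel)+5=f, k(cons)+3=n.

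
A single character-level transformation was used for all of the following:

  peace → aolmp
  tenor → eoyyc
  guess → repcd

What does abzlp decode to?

It's a Vigenère-style cipher with numeric key [11,10]: position i shifts by key[i mod 2].
Decoding abzlp: a−11=p, b−10=r, z−11=o, l−10=b, p−11=e.

probe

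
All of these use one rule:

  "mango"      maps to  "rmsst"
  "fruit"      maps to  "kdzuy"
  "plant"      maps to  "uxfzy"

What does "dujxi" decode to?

yield

Shifts by position in mango: pos 0: m→r (+5), pos 1: a→m (+12), pos 2: n→s (+5), pos 3: g→s (+12) — repeating every 2. It's a Vigenère-style cipher with numeric key [5,12]: position i shifts by key[i mod 2].
Decoding dujxi: d−5=y, u−12=i, j−5=e, x−12=l, i−5=d.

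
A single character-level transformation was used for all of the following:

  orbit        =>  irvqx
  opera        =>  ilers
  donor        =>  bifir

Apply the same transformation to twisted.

o(14)→i(8) and r(17)→r(17) fit y≡3x+18 (mod 26); the inverse of 3 mod 26 is 9. Treating letters as 0–25, the rule is x ↦ 3x + 18 (mod 26).
For twisted: t(19)→3·19+18≡23=x; w(22)→3·22+18≡6=g; i(8)→3·8+18≡16=q; s(18)→3·18+18≡20=u; t(19)→3·19+18≡23=x; e(4)→3·4+18≡4=e; d(3)→3·3+18≡1=b (all mod 26).

xgquxeb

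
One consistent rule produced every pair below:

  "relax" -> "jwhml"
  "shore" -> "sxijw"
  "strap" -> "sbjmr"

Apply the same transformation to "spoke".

sriyw

r(17)→j(9) and e(4)→w(22) fit y≡9x+12 (mod 26); the inverse of 9 mod 26 is 3. Each letter's alphabet position (a=0..z=25) is mapped through 9·x+12 mod 26 — an affine cipher.
Applying it to spoke: s(18)→9·18+12≡18=s; p(15)→9·15+12≡17=r; o(14)→9·14+12≡8=i; k(10)→9·10+12≡24=y; e(4)→9·4+12≡22=w (all mod 26).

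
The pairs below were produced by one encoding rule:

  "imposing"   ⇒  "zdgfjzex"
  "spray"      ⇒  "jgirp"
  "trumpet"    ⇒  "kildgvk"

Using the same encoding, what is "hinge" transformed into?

Compare letters: i→z is +17, m→d is +17, p→g is +17 — a constant shift. It's a constant shift of +17 (ROT17).
For hinge: h+17=y, i+17=z, n+17=e, g+17=x, e+17=v.

yzexv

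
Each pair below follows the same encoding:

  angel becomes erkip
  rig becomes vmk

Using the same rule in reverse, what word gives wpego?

slack

This is a Caesar cipher with shift 4.
Reversing it on wpego: w−4=s, p−4=l, e−4=a, g−4=c, o−4=k.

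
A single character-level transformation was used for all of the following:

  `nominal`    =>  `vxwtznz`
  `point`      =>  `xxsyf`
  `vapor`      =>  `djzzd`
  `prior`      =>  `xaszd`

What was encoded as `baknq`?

trace

In nominal: n→v is +8, o→x is +9, m→w is +10, i→t is +11 — the shift increases by 1 each position. Letter i (0-indexed) is shifted by i+8, so successive shifts are 8, 9, 10, ….
Undoing it on baknq: b−8=t, a−9=r, k−10=a, n−11=c, q−12=e.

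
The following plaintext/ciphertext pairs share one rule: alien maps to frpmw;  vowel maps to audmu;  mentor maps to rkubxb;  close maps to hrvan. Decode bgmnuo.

waffle

In alien: a→f is +5, l→r is +6, i→p is +7, e→m is +8 — the shift increases by 1 each position. Each letter shifts forward by (position + 5), i.e. 5, 6, 7, … — the shift grows by one for each successive letter.
Decoding bgmnuo: b−5=w, g−6=a, m−7=f, n−8=f, u−9=l, o−10=e.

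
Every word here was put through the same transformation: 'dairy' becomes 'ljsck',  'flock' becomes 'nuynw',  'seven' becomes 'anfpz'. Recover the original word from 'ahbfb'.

In dairy: d→l is +8, a→j is +9, i→s is +10, r→c is +11 — the shift increases by 1 each position. Each letter shifts forward by (position + 8), i.e. 8, 9, 10, … — the shift grows by one for each successive letter.
Undoing it on ahbfb: a−8=s, h−9=y, b−10=r, f−11=u, b−12=p.

syrup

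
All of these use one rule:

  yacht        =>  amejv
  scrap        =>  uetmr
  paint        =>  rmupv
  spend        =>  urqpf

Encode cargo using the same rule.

emtia

The shift depends on letter class: consonant y→a is +2, but vowel a→m is +12. Two shifts are in play — +12 for a/e/i/o/u, +2 for every other letter.
On cargo: c(cons)+2=e, a(vowel)+12=m, r(cons)+2=t, g(cons)+2=i, o(vowel)+12=a.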